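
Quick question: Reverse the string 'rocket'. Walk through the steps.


Reverse 'rocket' character by character: 'tekcor'.

tekcor


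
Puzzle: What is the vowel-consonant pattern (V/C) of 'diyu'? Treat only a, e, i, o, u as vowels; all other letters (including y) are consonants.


Letter mapping: d = C, i = V, y = C, u = V.

CVCV


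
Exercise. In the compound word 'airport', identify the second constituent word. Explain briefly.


Split 'airport' into 'air' + 'port'. The second part is 'port'.

port


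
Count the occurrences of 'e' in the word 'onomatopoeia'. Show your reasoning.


Letter 'e' in 'onomatopoeia': found at position(s) 10 = 1 occurrence(s).

1


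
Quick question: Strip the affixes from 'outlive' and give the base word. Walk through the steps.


Remove prefix 'out' from 'outlive' to get root 'live'.

live


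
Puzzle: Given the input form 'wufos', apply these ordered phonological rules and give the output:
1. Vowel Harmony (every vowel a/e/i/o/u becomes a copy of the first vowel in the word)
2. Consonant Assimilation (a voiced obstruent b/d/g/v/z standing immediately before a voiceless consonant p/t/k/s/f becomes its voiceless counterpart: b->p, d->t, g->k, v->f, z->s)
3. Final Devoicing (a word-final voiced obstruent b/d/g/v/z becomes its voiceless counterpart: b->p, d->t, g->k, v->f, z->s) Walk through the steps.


Starting form: 'wufos'
Rule 1: Vowel Harmony: all vowels become 'u' (matching first vowel). 'wufos' -> 'wufus'
Rule 2: Consonant Assimilation: no voiced obstruent (b/d/g/v/z) stands immediately before a voiceless consonant (p/t/k/s/f). No change.
Rule 3: Final Devoicing: final consonant 's' is not one of the voiced obstruents b/d/g/v/z. No change.
Final form: 'wufus'

wufus


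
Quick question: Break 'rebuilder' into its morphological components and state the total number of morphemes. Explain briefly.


Step 1: Identify prefix: 're' (meaning: again)
Step 2: Identify root: 'build'
Step 3: Identify suffix(es): 'er'
Decomposition: re- (prefix: again) + build (root) + -er (suffix: one who)
Total morphemes: 3

3 morphemes (re- (prefix: again) + build (root) + -er (suffix: one who))


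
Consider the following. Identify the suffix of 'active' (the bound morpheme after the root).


The word 'active' = 'act' (root) + '-ive' (suffix). The suffix is '-ive'.

ive


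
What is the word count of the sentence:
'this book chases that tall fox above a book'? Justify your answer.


Split into words: this | book | chases | that | tall | fox | above | a | book = 9 words.

9


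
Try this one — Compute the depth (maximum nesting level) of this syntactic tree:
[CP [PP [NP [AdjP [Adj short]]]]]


Count bracket nesting levels:
'[' at pos 0: depth = 1
'[' at pos 4: depth = 2
'[' at pos 8: depth = 3
'[' at pos 12: depth = 4
'[' at pos 18: depth = 5
Maximum depth reached: 5

5


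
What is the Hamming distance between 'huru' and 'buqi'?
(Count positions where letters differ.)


Alignment:
Position 1: 'h' vs 'b' = DIFFER
Position 2: 'u' vs 'u' = match
Position 3: 'r' vs 'q' = DIFFER
Position 4: 'u' vs 'i' = DIFFER
Total differences: 3

3


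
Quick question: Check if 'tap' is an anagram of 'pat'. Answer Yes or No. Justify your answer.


Sorted letters of 'tap': 'apt'
Sorted letters of 'pat': 'apt'
They match.

Yes


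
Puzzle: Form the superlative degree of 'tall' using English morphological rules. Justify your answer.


Apply superlative formation (add -est): 'tall' -> 'tallest'.

tallest


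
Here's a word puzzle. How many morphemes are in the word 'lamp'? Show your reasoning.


Decomposition: lamp (free morpheme) = 1 morpheme(s)

1 morphemes


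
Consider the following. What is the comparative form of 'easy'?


Apply comparative formation (consonant + y: change y to i, add -er): 'easy' -> 'easier'.

easier


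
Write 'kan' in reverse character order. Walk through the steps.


Reverse 'kan' character by character: 'nak'.

nak


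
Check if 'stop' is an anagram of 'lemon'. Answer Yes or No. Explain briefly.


Sorted letters of 'stop': 'opst'
Sorted letters of 'lemon': 'elmno'
They do not match.

No


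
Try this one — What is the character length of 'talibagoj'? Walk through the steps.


Spell out 'talibagoj' and number each letter: t(1), a(2), l(3), i(4), b(5), a(6), g(7), o(8), j(9). Total: 9 letters.

9


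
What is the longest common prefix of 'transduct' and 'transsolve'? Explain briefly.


Compare from the start: 5 characters match: 'trans'. Mismatch at position 6: 'd' vs 's'.

trans


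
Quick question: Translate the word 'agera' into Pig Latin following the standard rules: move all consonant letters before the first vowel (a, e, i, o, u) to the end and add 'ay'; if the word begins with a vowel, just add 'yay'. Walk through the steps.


'agera' starts with a vowel, so add 'yay': 'agerayay'.

agerayay


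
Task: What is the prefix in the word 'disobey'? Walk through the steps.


The word 'disobey' = 'dis' (prefix) + 'obey' (root). The prefix is 'dis'.

dis


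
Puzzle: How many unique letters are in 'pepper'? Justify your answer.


Unique letters in 'pepper': {e, p, r} = 3 distinct letters.

3


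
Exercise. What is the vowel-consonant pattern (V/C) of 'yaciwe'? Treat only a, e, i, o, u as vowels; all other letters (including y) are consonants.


Letter mapping: y = C, a = V, c = C, i = V, w = C, e = V.

CVCVCV


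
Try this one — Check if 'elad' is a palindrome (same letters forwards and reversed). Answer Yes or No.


Forward: 'elad'
Reversed: 'dale'
They differ.

No


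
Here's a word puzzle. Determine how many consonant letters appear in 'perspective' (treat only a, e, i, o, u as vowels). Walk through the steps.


Consonants in 'perspective': p, r, s, p, c, t, v = 7 consonants.

7


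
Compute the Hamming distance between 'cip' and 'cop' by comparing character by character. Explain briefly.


Alignment:
Position 1: 'c' vs 'c' = match
Position 2: 'i' vs 'o' = DIFFER
Position 3: 'p' vs 'p' = match
Total differences: 1

1


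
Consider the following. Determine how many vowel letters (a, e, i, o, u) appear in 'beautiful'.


Vowels in 'beautiful': e, a, u, i, u = 5 vowels.

5


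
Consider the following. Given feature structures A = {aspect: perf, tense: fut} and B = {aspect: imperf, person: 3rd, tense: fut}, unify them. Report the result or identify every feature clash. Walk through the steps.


Compare features:
aspect: A=perf vs B=imperf -> CLASH
person: A=_ vs B=3rd -> unified: 3rd
tense: A=fut vs B=fut -> unified: fut
Clash detected on feature 'aspect' (perf vs imperf); unification fails.

CLASH on 'aspect' (perf vs imperf)


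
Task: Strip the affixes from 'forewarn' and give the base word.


Remove prefix 'fore' from 'forewarn' to get root 'warn'.

warn


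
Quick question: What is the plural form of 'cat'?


Apply rule: Add -s. 'cat' becomes 'cats'.

cats


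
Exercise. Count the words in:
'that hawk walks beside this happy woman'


Split into words: that | hawk | walks | beside | this | happy | woman = 7 words.

7


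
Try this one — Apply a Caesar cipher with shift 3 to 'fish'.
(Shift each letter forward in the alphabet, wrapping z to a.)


Shift each letter by 3: f -> i, i -> l, s -> v, h -> k. Result: 'ilvk'.

ilvk


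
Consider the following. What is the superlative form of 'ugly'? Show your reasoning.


Apply superlative formation (consonant + y: change y to i, add -est): 'ugly' -> 'ugliest'.

ugliest


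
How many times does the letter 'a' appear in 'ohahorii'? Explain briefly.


Letter 'a' in 'ohahorii': found at position(s) 3 = 1 occurrence(s).

1


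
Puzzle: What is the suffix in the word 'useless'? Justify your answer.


The word 'useless' = 'use' (root) + '-less' (suffix). The suffix is '-less'.

less


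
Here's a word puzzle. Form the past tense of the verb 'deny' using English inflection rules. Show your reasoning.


Apply rule: Change -y to -ied. 'deny' becomes 'denied'.

denied


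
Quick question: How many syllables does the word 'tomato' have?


Break 'tomato' into syllables: to-ma-to -> to | ma | to = 3 syllables

3 syllables


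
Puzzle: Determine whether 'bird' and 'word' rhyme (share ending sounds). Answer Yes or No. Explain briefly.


Rime (stressed vowel + following sounds) of 'bird': -ird = /ɜːrd/
Rime of 'word': -ord = /ɜːrd/
/ɜːrd/ and /ɜːrd/ are the same ending sound, so the words rhyme.

Yes


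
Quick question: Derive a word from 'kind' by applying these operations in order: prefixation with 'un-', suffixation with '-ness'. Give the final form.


Step 1: Add prefix 'un-' to 'kind' = 'unkind'
Step 2: Add suffix '-ness' to 'unkind' = 'unkindness'

unkindness


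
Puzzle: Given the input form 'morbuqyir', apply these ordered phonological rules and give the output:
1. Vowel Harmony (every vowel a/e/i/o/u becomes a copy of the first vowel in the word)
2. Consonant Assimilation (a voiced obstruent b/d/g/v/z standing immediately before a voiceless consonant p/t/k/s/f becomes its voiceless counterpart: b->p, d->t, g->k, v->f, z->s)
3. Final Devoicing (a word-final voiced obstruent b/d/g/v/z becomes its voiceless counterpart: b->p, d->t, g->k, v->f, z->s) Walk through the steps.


Starting form: 'morbuqyir'
Rule 1: Vowel Harmony: all vowels become 'o' (matching first vowel). 'morbuqyir' -> 'morboqyor'
Rule 2: Consonant Assimilation: no voiced obstruent (b/d/g/v/z) stands immediately before a voiceless consonant (p/t/k/s/f). No change.
Rule 3: Final Devoicing: final consonant 'r' is not one of the voiced obstruents b/d/g/v/z. No change.
Final form: 'morboqyor'

morboqyor


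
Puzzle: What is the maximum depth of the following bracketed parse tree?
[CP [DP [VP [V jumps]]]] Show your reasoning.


Count bracket nesting levels:
'[' at pos 0: depth = 1
'[' at pos 4: depth = 2
'[' at pos 8: depth = 3
'[' at pos 12: depth = 4
Maximum depth reached: 4

4


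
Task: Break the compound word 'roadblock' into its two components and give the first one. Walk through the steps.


Split 'roadblock' into 'road' + 'block'. The first part is 'road'.

road


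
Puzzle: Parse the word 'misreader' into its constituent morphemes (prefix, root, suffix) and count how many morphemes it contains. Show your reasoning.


Step 1: Identify prefix: 'mis' (meaning: wrongly)
Step 2: Identify root: 'read'
Step 3: Identify suffix(es): 'er'
Decomposition: mis- (prefix: wrongly) + read (root) + -er (suffix: one who)
Total morphemes: 3

3 morphemes (mis- (prefix: wrongly) + read (root) + -er (suffix: one who))


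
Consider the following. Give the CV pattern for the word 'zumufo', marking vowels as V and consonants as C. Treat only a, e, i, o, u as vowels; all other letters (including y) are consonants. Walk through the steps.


Letter mapping: z = C, u = V, m = C, u = V, f = C, o = V.

CVCVCV


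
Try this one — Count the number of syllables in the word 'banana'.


Break 'banana' into syllables: ba-na-na -> ba | na | na = 3 syllables

3 syllables


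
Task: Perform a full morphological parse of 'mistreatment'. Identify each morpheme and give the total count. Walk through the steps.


Step 1: Identify prefix: 'mis' (meaning: wrongly)
Step 2: Identify root: 'treat'
Step 3: Identify suffix(es): 'ment'
Decomposition: mis- (prefix: wrongly) + treat (root) + -ment (suffix: action/result)
Total morphemes: 3

3 morphemes (mis- (prefix: wrongly) + treat (root) + -ment (suffix: action/result))


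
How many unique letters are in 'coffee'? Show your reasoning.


Unique letters in 'coffee': {c, e, f, o} = 4 distinct letters.

4


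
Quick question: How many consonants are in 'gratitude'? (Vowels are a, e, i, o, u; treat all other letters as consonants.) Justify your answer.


Consonants in 'gratitude': g, r, t, t, d = 5 consonants.

5


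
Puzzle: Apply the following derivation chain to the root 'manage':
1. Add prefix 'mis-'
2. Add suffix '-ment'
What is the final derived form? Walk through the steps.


Step 1: Add prefix 'mis-' to 'manage' = 'mismanage'
Step 2: Add suffix '-ment' to 'mismanage' = 'mismanagement'

mismanagement


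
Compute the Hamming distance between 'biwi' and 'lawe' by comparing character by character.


Alignment:
Position 1: 'b' vs 'l' = DIFFER
Position 2: 'i' vs 'a' = DIFFER
Position 3: 'w' vs 'w' = match
Position 4: 'i' vs 'e' = DIFFER
Total differences: 3

3


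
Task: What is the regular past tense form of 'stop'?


Apply rule: Double final consonant and add -ed. 'stop' becomes 'stopped'.

stopped


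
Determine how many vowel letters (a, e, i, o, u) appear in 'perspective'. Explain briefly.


Vowels in 'perspective': e, e, i, e = 4 vowels.

4


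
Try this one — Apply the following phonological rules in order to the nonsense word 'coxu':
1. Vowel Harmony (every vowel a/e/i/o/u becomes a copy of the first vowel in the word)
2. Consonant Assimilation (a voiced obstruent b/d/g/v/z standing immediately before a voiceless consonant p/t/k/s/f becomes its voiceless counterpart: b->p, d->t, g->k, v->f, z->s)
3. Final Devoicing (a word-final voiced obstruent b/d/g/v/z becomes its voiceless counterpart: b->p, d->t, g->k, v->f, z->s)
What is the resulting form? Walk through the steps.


Starting form: 'coxu'
Rule 1: Vowel Harmony: all vowels become 'o' (matching first vowel). 'coxu' -> 'coxo'
Rule 2: Consonant Assimilation: no voiced obstruent (b/d/g/v/z) stands immediately before a voiceless consonant (p/t/k/s/f). No change.
Rule 3: Final Devoicing: the word ends in the vowel 'o', not a consonant. No change.
Final form: 'coxo'

coxo


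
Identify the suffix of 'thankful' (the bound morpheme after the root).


The word 'thankful' = 'thank' (root) + '-ful' (suffix). The suffix is '-ful'.

ful


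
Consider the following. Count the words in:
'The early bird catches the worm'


Split into words: The | early | bird | catches | the | worm = 6 words.

6


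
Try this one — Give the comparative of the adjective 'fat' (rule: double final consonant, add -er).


Apply comparative formation (double final consonant, add -er): 'fat' -> 'fatter'.

fatter


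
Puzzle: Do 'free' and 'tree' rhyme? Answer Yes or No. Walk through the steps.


Rime (stressed vowel + following sounds) of 'free': -ee = /iː/
Rime of 'tree': -ee = /iː/
/iː/ and /iː/ are the same ending sound, so the words rhyme.

Yes


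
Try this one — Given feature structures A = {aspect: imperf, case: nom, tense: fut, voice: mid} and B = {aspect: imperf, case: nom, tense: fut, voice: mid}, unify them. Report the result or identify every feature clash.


Compare features:
aspect: A=imperf vs B=imperf -> unified: imperf
case: A=nom vs B=nom -> unified: nom
tense: A=fut vs B=fut -> unified: fut
voice: A=mid vs B=mid -> unified: mid
No clashes found.

Unified: {aspect: imperf, case: nom, tense: fut, voice: mid}


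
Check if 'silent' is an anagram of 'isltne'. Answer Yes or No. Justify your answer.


Sorted letters of 'silent': 'eilnst'
Sorted letters of 'isltne': 'eilnst'
They match.

Yes


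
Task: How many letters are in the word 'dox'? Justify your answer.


Spell out 'dox' and number each letter: d(1), o(2), x(3). Total: 3 letters.

3


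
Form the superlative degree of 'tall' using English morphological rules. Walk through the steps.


Apply superlative formation (add -est): 'tall' -> 'tallest'.

tallest


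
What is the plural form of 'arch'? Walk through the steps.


Apply rule: Add -es (sibilant/fricative ending). 'arch' becomes 'arches'.

arches


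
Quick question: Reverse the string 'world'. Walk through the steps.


Reverse 'world' character by character: 'dlrow'.

dlrow


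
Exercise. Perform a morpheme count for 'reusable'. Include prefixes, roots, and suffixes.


Decomposition: re- (prefix) + use (root) + -able (suffix) = 3 morpheme(s)

3 morphemes


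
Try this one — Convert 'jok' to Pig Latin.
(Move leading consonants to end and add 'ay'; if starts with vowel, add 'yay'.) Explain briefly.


'jok': move consonant cluster 'j' to end and add 'ay': 'okjay'.

okjay


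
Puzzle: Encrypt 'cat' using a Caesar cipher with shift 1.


Shift each letter by 1: c -> d, a -> b, t -> u. Result: 'dbu'.

dbu


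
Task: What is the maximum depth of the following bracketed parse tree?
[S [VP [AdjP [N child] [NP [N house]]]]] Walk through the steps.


Count bracket nesting levels:
'[' at pos 0: depth = 1
'[' at pos 3: depth = 2
'[' at pos 7: depth = 3
'[' at pos 13: depth = 4
'[' at pos 23: depth = 4
'[' at pos 27: depth = 5
Maximum depth reached: 5

5


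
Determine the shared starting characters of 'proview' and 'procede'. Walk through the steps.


Compare from the start: 3 characters match: 'pro'. Mismatch at position 4: 'v' vs 'c'.

pro


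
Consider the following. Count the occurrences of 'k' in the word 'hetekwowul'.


Letter 'k' in 'hetekwowul': found at position(s) 5 = 1 occurrence(s).

1


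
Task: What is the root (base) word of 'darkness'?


Remove suffix '-ness' from 'darkness' to get root 'dark'.

dark


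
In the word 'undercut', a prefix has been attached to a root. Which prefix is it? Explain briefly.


The word 'undercut' = 'under' (prefix) + 'cut' (root). The prefix is 'under'.

under


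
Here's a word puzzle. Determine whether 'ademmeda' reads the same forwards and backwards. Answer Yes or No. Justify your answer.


Forward: 'ademmeda'
Reversed: 'ademmeda'
They are identical.

Yes


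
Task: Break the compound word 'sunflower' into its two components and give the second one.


Split 'sunflower' into 'sun' + 'flower'. The second part is 'flower'.

flower


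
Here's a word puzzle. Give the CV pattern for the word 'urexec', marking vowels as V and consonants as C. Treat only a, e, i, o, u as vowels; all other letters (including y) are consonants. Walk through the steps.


Letter mapping: u = V, r = C, e = V, x = C, e = V, c = C.

VCVCVC


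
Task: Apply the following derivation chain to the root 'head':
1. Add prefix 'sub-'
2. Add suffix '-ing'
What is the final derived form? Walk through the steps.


Step 1: Add prefix 'sub-' to 'head' = 'subhead'
Step 2: Add suffix '-ing' to 'subhead' = 'subheading'

subheading


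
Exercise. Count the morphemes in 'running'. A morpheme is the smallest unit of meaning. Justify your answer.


Decomposition: run (root) + -ing (suffix) = 2 morpheme(s)

2 morphemes


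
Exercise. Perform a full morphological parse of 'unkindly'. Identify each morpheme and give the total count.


Step 1: Identify prefix: 'un' (meaning: not/reverse)
Step 2: Identify root: 'kind'
Step 3: Identify suffix(es): 'ly'
Decomposition: un- (prefix: not/reverse) + kind (root) + -ly (suffix: in manner of)
Total morphemes: 3

3 morphemes (un- (prefix: not/reverse) + kind (root) + -ly (suffix: in manner of))


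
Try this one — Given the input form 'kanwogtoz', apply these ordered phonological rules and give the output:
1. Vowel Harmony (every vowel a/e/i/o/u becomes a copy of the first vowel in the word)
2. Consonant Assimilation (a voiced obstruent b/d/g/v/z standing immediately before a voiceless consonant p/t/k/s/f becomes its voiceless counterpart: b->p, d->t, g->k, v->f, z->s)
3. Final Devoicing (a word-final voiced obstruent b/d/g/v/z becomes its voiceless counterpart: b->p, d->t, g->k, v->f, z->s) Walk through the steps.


Starting form: 'kanwogtoz'
Rule 1: Vowel Harmony: all vowels become 'a' (matching first vowel). 'kanwogtoz' -> 'kanwagtaz'
Rule 2: Consonant Assimilation: voiced obstruent before voiceless consonant becomes voiceless ('gt' -> 'kt'). 'kanwagtaz' -> 'kanwaktaz'
Rule 3: Final Devoicing: word-final voiced obstruent 'z' becomes voiceless 's'. 'kanwaktaz' -> 'kanwaktas'
Final form: 'kanwaktas'

kanwaktas


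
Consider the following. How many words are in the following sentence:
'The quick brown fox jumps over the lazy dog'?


Split into words: The | quick | brown | fox | jumps | over | the | lazy | dog = 9 words.

9


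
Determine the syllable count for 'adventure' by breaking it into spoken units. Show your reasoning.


Break 'adventure' into syllables: ad-ven-ture -> ad | ven | ture = 3 syllables

3 syllables


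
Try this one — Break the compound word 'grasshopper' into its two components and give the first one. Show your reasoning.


Split 'grasshopper' into 'grass' + 'hopper'. The first part is 'grass'.

grass


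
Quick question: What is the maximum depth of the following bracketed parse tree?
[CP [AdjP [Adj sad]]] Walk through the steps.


Count bracket nesting levels:
'[' at pos 0: depth = 1
'[' at pos 4: depth = 2
'[' at pos 10: depth = 3
Maximum depth reached: 3

3


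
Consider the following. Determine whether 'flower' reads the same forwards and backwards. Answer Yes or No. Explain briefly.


Forward: 'flower'
Reversed: 'rewolf'
They differ.

No


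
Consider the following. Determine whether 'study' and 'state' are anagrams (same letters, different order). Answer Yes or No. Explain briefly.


Sorted letters of 'study': 'dstuy'
Sorted letters of 'state': 'aestt'
They do not match.

No


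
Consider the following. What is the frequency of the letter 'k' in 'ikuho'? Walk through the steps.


Letter 'k' in 'ikuho': found at position(s) 2 = 1 occurrence(s).

1


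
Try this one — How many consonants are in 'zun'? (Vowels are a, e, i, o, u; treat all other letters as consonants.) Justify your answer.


Consonants in 'zun': z, n = 2 consonants.

2


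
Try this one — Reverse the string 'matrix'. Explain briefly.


Reverse 'matrix' character by character: 'xirtam'.

xirtam


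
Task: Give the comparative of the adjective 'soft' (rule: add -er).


Apply comparative formation (add -er): 'soft' -> 'softer'.

softer


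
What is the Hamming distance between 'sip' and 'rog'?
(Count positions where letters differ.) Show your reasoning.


Alignment:
Position 1: 's' vs 'r' = DIFFER
Position 2: 'i' vs 'o' = DIFFER
Position 3: 'p' vs 'g' = DIFFER
Total differences: 3

3


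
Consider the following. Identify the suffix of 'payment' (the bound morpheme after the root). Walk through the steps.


The word 'payment' = 'pay' (root) + '-ment' (suffix). The suffix is '-ment'.

ment


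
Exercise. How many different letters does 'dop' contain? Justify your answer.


Unique letters in 'dop': {d, o, p} = 3 distinct letters.

3


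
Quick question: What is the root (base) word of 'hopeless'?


Remove suffix '-less' from 'hopeless' to get root 'hope'.

hope


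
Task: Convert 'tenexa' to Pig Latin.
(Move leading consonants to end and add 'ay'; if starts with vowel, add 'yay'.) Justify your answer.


'tenexa': move consonant cluster 't' to end and add 'ay': 'enexatay'.

enexatay


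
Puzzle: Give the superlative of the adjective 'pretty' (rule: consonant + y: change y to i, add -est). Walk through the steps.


Apply superlative formation (consonant + y: change y to i, add -est): 'pretty' -> 'prettiest'.

prettiest


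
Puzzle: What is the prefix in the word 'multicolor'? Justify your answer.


The word 'multicolor' = 'multi' (prefix) + 'color' (root). The prefix is 'multi'.

multi


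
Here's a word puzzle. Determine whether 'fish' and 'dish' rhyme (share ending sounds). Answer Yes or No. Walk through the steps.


Rime (stressed vowel + following sounds) of 'fish': -ish = /ɪʃ/
Rime of 'dish': -ish = /ɪʃ/
/ɪʃ/ and /ɪʃ/ are the same ending sound, so the words rhyme.

Yes


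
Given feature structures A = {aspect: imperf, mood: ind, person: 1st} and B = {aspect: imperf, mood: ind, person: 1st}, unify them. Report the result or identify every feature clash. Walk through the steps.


Compare features:
aspect: A=imperf vs B=imperf -> unified: imperf
mood: A=ind vs B=ind -> unified: ind
person: A=1st vs B=1st -> unified: 1st
No clashes found.

Unified: {aspect: imperf, mood: ind, person: 1st}


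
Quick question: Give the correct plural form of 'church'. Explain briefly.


Apply rule: Add -es (sibilant/fricative ending). 'church' becomes 'churches'.

churches


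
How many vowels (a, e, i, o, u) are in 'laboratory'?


Vowels in 'laboratory': a, o, a, o = 4 vowels.

4


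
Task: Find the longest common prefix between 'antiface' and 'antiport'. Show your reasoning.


Compare from the start: 4 characters match: 'anti'. Mismatch at position 5: 'f' vs 'p'.

anti


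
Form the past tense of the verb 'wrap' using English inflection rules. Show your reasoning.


Apply rule: Double final consonant and add -ed. 'wrap' becomes 'wrapped'.

wrapped


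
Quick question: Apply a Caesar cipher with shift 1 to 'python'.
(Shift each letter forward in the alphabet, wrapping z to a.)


Shift each letter by 1: p -> q, y -> z, t -> u, h -> i, o -> p, n -> o. Result: 'qzuipo'.

qzuipo


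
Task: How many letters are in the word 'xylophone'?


Spell out 'xylophone' and number each letter: x(1), y(2), l(3), o(4), p(5), h(6), o(7), n(8), e(9). Total: 9 letters.

9


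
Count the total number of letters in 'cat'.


Spell out 'cat' and number each letter: c(1), a(2), t(3). Total: 3 letters.

3


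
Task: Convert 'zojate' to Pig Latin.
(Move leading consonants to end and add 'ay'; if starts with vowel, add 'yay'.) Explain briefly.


'zojate': move consonant cluster 'z' to end and add 'ay': 'ojatezay'.

ojatezay


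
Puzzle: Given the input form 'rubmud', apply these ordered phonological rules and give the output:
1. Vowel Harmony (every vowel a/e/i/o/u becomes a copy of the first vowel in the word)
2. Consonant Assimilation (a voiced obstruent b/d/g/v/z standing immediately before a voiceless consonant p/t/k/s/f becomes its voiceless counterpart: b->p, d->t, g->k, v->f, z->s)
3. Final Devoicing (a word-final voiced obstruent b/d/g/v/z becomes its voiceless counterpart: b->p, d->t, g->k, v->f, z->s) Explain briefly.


Starting form: 'rubmud'
Rule 1: Vowel Harmony: all vowels already match. No change.
Rule 2: Consonant Assimilation: no voiced obstruent (b/d/g/v/z) stands immediately before a voiceless consonant (p/t/k/s/f). No change.
Rule 3: Final Devoicing: word-final voiced obstruent 'd' becomes voiceless 't'. 'rubmud' -> 'rubmut'
Final form: 'rubmut'

rubmut


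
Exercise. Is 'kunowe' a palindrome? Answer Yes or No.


Forward: 'kunowe'
Reversed: 'ewonuk'
They differ.

No


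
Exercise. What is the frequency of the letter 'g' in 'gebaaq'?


Letter 'g' in 'gebaaq': found at position(s) 1 = 1 occurrence(s).

1


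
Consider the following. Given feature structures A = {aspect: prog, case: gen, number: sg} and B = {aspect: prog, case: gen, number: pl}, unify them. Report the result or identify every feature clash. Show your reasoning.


Compare features:
aspect: A=prog vs B=prog -> unified: prog
case: A=gen vs B=gen -> unified: gen
number: A=sg vs B=pl -> CLASH
Clash detected on feature 'number' (sg vs pl); unification fails.

CLASH on 'number' (sg vs pl)


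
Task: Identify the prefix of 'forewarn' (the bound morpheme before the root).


The word 'forewarn' = 'fore' (prefix) + 'warn' (root). The prefix is 'fore'.

fore


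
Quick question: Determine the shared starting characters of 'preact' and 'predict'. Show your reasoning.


Compare from the start: 3 characters match: 'pre'. Mismatch at position 4: 'a' vs 'd'.

pre


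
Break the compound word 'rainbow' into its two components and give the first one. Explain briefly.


Split 'rainbow' into 'rain' + 'bow'. The first part is 'rain'.

rain


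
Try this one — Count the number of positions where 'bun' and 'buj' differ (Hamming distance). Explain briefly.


Alignment:
Position 1: 'b' vs 'b' = match
Position 2: 'u' vs 'u' = match
Position 3: 'n' vs 'j' = DIFFER
Total differences: 1

1


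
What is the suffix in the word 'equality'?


The word 'equality' = 'equal' (root) + '-ity' (suffix). The suffix is '-ity'.

ity


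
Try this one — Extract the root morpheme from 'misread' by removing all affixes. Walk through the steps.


Remove prefix 'mis' from 'misread' to get root 'read'.

read


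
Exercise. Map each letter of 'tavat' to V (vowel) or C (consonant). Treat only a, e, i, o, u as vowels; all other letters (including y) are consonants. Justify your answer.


Letter mapping: t = C, a = V, v = C, a = V, t = C.

CVCVC


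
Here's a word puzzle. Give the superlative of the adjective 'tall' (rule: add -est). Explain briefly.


Apply superlative formation (add -est): 'tall' -> 'tallest'.

tallest


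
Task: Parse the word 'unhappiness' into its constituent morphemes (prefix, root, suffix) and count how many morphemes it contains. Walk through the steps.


Step 1: Identify prefix: 'un' (meaning: not/reverse)
Step 2: Identify root: 'happy'
Step 3: Identify suffix(es): 'ness'
Decomposition: un- (prefix: not/reverse) + happy (root) + -ness (suffix: state of)
Total morphemes: 3

3 morphemes (un- (prefix: not/reverse) + happy (root) + -ness (suffix: state of))


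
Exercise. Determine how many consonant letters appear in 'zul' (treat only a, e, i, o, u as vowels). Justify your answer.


Consonants in 'zul': z, l = 2 consonants.

2


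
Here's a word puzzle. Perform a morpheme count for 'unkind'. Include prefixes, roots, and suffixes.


Decomposition: un- (prefix) + kind (root) = 2 morpheme(s)

2 morphemes


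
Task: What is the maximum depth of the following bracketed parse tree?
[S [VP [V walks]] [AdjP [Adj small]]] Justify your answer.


Count bracket nesting levels:
'[' at pos 0: depth = 1
'[' at pos 3: depth = 2
'[' at pos 7: depth = 3
'[' at pos 18: depth = 2
'[' at pos 24: depth = 3
Maximum depth reached: 3

3


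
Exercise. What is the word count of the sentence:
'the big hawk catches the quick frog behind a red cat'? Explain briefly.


Split into words: the | big | hawk | catches | the | quick | frog | behind | a | red | cat = 11 words.

11


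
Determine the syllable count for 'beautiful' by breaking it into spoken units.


Break 'beautiful' into syllables: beau-ti-ful -> beau | ti | ful = 3 syllables

3 syllables


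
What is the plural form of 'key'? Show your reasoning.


Apply rule: Add -s. 'key' becomes 'keys'.

keys


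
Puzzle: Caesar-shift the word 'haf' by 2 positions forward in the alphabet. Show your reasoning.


Shift each letter by 2: h -> j, a -> c, f -> h. Result: 'jch'.

jch


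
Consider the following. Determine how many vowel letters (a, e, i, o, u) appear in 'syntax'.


Vowels in 'syntax': a = 1 vowels.

1


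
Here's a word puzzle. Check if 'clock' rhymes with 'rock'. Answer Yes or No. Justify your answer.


Rime (stressed vowel + following sounds) of 'clock': -ock = /ɒk/
Rime of 'rock': -ock = /ɒk/
/ɒk/ and /ɒk/ are the same ending sound, so the words rhyme.

Yes


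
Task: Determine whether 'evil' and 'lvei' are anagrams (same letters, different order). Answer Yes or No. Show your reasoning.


Sorted letters of 'evil': 'eilv'
Sorted letters of 'lvei': 'eilv'
They match.

Yes


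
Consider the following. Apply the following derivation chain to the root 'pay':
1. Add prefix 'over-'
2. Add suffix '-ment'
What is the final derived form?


Step 1: Add prefix 'over-' to 'pay' = 'overpay'
Step 2: Add suffix '-ment' to 'overpay' = 'overpayment'

overpayment


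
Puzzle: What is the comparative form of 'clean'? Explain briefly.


Apply comparative formation (add -er): 'clean' -> 'cleaner'.

cleaner


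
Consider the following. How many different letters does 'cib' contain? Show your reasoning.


Unique letters in 'cib': {b, c, i} = 3 distinct letters.

3


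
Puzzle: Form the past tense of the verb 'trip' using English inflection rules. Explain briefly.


Apply rule: Double final consonant and add -ed. 'trip' becomes 'tripped'.

tripped


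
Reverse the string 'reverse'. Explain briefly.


Reverse 'reverse' character by character: 'esrever'.

esrever


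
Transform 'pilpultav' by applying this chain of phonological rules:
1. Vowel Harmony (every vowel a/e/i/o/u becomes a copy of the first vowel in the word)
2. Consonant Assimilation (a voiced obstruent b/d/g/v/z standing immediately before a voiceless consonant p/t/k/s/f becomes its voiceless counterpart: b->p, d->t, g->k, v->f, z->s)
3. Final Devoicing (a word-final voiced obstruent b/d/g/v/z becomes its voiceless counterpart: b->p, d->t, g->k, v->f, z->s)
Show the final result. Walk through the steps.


Starting form: 'pilpultav'
Rule 1: Vowel Harmony: all vowels become 'i' (matching first vowel). 'pilpultav' -> 'pilpiltiv'
Rule 2: Consonant Assimilation: no voiced obstruent (b/d/g/v/z) stands immediately before a voiceless consonant (p/t/k/s/f). No change.
Rule 3: Final Devoicing: word-final voiced obstruent 'v' becomes voiceless 'f'. 'pilpiltiv' -> 'pilpiltif'
Final form: 'pilpiltif'

pilpiltif


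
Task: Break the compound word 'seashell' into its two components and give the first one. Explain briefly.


Split 'seashell' into 'sea' + 'shell'. The first part is 'sea'.

sea


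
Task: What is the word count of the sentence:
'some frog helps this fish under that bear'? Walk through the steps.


Split into words: some | frog | helps | this | fish | under | that | bear = 8 words.

8


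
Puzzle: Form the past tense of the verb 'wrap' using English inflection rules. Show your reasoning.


Apply rule: Double final consonant and add -ed. 'wrap' becomes 'wrapped'.

wrapped


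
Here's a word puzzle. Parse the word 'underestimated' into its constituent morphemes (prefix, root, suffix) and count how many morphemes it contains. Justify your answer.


Step 1: Identify prefix: 'under' (meaning: beneath/insufficient)
Step 2: Identify root: 'estimate'
Step 3: Identify suffix(es): 'ed'
Decomposition: under- (prefix: beneath/insufficient) + estimate (root) + -ed (suffix: past)
Total morphemes: 3

3 morphemes (under- (prefix: beneath/insufficient) + estimate (root) + -ed (suffix: past))


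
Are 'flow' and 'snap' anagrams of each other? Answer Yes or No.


Sorted letters of 'flow': 'flow'
Sorted letters of 'snap': 'anps'
They do not match.

No


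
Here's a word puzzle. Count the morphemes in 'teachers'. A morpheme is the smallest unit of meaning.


Decomposition: teach (root) + -er (suffix) + -s (plural) = 3 morpheme(s)

3 morphemes


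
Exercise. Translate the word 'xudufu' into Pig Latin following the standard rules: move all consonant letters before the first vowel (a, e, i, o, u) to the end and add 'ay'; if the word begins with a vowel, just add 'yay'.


'xudufu': move consonant cluster 'x' to end and add 'ay': 'udufuxay'.

udufuxay


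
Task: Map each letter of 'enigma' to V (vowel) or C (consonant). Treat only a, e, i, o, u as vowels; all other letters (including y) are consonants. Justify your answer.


Letter mapping: e = V, n = C, i = V, g = C, m = C, a = V.

VCVCCV


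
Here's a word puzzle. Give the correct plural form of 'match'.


Apply rule: Add -es (sibilant/fricative ending). 'match' becomes 'matches'.

matches


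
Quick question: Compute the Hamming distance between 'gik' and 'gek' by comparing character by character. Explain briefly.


Alignment:
Position 1: 'g' vs 'g' = match
Position 2: 'i' vs 'e' = DIFFER
Position 3: 'k' vs 'k' = match
Total differences: 1

1


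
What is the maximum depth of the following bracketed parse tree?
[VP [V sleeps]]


Count bracket nesting levels:
'[' at pos 0: depth = 1
'[' at pos 4: depth = 2
Maximum depth reached: 2

2


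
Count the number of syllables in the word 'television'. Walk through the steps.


Break 'television' into syllables: tel-e-vi-sion -> tel | e | vi | sion = 4 syllables

4 syllables


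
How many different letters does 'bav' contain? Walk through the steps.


Unique letters in 'bav': {a, b, v} = 3 distinct letters.

3


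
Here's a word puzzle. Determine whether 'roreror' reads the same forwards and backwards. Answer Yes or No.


Forward: 'roreror'
Reversed: 'roreror'
They are identical.

Yes


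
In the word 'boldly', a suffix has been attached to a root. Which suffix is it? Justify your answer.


The word 'boldly' = 'bold' (root) + '-ly' (suffix). The suffix is '-ly'.

ly


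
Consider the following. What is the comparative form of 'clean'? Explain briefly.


Apply comparative formation (add -er): 'clean' -> 'cleaner'.

cleaner


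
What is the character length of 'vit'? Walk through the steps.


Spell out 'vit' and number each letter: v(1), i(2), t(3). Total: 3 letters.

3


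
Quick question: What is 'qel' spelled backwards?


Reverse 'qel' character by character: 'leq'.

leq


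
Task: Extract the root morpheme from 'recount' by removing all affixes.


Remove prefix 're' from 'recount' to get root 'count'.

count


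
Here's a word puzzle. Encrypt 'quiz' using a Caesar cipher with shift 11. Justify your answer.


Shift each letter by 11: q -> b, u -> f, i -> t, z -> k. Result: 'bftk'.

bftk


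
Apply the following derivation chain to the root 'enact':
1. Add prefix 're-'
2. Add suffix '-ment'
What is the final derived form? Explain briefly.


Step 1: Add prefix 're-' to 'enact' = 'reenact'
Step 2: Add suffix '-ment' to 'reenact' = 'reenactment'

reenactment


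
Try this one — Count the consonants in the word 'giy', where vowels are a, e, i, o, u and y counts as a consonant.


Consonants in 'giy': g, y = 2 consonants.

2


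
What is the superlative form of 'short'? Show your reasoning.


Apply superlative formation (add -est): 'short' -> 'shortest'.

shortest


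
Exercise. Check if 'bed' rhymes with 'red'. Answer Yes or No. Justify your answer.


Rime (stressed vowel + following sounds) of 'bed': -ed = /ɛd/
Rime of 'red': -ed = /ɛd/
/ɛd/ and /ɛd/ are the same ending sound, so the words rhyme.

Yes


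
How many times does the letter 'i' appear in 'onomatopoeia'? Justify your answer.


Letter 'i' in 'onomatopoeia': found at position(s) 11 = 1 occurrence(s).

1


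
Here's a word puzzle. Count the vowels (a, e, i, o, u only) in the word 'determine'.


Vowels in 'determine': e, e, i, e = 4 vowels.

4


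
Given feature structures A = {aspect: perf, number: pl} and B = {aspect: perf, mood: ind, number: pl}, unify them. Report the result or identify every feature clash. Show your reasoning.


Compare features:
aspect: A=perf vs B=perf -> unified: perf
mood: A=_ vs B=ind -> unified: ind
number: A=pl vs B=pl -> unified: pl
No clashes found.

Unified: {aspect: perf, mood: ind, number: pl}


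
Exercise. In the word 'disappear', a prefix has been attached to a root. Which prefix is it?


The word 'disappear' = 'dis' (prefix) + 'appear' (root). The prefix is 'dis'.

dis


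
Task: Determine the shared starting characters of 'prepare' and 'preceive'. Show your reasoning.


Compare from the start: 3 characters match: 'pre'. Mismatch at position 4: 'p' vs 'c'.

pre


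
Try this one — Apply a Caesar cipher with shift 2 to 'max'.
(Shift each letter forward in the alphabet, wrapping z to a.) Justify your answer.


Shift each letter by 2: m -> o, a -> c, x -> z. Result: 'ocz'.

ocz


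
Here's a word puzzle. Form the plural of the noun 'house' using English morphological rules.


Apply rule: Add -s. 'house' becomes 'houses'.

houses


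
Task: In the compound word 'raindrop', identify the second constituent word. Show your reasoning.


Split 'raindrop' into 'rain' + 'drop'. The second part is 'drop'.

drop
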